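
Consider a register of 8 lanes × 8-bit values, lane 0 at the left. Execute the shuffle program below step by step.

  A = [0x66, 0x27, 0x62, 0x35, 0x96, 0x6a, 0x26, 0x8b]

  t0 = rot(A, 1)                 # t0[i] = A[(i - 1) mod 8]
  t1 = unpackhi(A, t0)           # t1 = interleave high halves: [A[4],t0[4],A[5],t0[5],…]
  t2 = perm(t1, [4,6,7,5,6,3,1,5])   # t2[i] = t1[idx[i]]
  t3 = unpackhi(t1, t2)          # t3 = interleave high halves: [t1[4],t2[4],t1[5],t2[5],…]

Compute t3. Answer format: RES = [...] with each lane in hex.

→ t0 |8b|66|27|62|35|96|6a|26|
→ t1 |96|35|6a|96|26|6a|8b|26|
→ t2 |26|8b|26|6a|8b|96|35|6a|
→ t3 |26|8b|6a|96|8b|35|26|6a|

RES = [0x26, 0x8b, 0x6a, 0x96, 0x8b, 0x35, 0x26, 0x6a]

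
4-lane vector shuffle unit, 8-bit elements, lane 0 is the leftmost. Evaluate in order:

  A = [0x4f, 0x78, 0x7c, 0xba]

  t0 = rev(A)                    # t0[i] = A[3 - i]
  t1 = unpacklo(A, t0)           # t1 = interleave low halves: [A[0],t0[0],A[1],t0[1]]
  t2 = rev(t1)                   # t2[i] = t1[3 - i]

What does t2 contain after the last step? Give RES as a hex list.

  t0: ba 7c 78 4f
  t1: 4f ba 78 7c
  t2: 7c 78 ba 4f

RES = [ 0x7c  0x78  0xba  0x4f ]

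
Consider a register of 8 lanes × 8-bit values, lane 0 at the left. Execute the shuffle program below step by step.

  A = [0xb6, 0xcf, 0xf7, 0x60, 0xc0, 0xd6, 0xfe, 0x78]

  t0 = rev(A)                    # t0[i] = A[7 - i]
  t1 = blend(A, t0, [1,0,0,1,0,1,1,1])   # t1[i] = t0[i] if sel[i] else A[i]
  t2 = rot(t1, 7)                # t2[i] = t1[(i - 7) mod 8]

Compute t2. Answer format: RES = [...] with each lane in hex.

RES = [ 0xcf  0xf7  0xc0  0xc0  0xf7  0xcf  0xb6  0x78 ]

→ t0 |78|fe|d6|c0|60|f7|cf|b6|
→ t1 |78|cf|f7|c0|c0|f7|cf|b6|
→ t2 |cf|f7|c0|c0|f7|cf|b6|78|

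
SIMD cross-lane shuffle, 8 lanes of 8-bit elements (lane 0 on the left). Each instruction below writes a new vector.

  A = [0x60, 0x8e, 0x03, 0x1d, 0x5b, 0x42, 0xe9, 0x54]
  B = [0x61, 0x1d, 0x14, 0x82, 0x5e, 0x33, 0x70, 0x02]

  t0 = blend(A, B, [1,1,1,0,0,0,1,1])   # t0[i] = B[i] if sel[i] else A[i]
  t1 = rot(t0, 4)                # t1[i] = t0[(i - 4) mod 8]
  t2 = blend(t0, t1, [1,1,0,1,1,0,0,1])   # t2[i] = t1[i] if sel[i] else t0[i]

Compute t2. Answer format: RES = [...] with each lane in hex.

RES = [ 0x5b  0x42  0x14  0x02  0x61  0x42  0x70  0x1d ]

  t0: 61 1d 14 1d 5b 42 70 02
  t1: 5b 42 70 02 61 1d 14 1d
  t2: 5b 42 14 02 61 42 70 1d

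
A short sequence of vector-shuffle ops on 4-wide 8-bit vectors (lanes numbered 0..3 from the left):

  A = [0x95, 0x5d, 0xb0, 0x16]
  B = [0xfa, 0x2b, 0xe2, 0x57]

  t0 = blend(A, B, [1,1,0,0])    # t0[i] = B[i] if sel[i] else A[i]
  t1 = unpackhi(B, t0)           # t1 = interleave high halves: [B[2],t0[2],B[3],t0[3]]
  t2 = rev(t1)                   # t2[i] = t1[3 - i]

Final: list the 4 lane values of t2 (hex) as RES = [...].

→ t0 |fa|2b|b0|16|
→ t1 |e2|b0|57|16|
→ t2 |16|57|b0|e2|

RES = [0x16, 0x57, 0xb0, 0xe2]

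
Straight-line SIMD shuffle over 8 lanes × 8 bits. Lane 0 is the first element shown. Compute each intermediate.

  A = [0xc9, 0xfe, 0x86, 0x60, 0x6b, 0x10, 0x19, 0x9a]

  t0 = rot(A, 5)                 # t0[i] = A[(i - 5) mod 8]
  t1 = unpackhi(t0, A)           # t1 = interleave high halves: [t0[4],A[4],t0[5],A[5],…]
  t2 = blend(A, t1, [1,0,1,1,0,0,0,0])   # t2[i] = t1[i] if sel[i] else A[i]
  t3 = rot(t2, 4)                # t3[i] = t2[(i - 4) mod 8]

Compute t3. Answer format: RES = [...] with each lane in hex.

  t0: 60 6b 10 19 9a c9 fe 86
  t1: 9a 6b c9 10 fe 19 86 9a
  t2: 9a fe c9 10 6b 10 19 9a
  t3: 6b 10 19 9a 9a fe c9 10

RES = [ 0x6b  0x10  0x19  0x9a  0x9a  0xfe  0xc9  0x10 ]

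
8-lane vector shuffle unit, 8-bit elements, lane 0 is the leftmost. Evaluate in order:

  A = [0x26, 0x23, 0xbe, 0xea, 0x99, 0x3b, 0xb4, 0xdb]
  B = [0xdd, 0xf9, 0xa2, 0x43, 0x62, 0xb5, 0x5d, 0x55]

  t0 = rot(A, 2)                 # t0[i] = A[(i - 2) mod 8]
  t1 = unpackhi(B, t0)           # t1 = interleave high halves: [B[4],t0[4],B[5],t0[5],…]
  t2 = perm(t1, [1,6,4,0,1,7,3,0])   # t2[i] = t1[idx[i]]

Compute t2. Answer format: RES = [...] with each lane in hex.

→ t0 |b4|db|26|23|be|ea|99|3b|
→ t1 |62|be|b5|ea|5d|99|55|3b|
→ t2 |be|55|5d|62|be|3b|ea|62|

RES = [ 0xbe  0x55  0x5d  0x62  0xbe  0x3b  0xea  0x62 ]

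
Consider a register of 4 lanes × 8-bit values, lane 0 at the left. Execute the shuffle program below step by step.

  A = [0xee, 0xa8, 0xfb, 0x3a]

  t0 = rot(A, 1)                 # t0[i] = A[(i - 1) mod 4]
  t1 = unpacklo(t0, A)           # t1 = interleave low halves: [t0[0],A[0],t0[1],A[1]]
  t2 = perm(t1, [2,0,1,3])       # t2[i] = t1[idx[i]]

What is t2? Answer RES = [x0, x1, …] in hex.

t0 = [0x3a, 0xee, 0xa8, 0xfb]
t1 = [0x3a, 0xee, 0xee, 0xa8]
t2 = [0xee, 0x3a, 0xee, 0xa8]

RES = [0xee, 0x3a, 0xee, 0xa8]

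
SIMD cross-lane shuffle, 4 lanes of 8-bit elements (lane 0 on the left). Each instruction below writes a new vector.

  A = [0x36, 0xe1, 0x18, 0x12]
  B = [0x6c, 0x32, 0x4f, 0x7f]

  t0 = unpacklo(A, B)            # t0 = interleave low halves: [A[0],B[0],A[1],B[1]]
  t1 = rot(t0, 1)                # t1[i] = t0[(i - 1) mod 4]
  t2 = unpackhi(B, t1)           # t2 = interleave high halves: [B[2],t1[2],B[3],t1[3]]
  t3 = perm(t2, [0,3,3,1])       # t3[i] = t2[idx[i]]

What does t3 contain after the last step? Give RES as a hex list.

RES = [0x4f, 0xe1, 0xe1, 0x6c]

  t0: 36 6c e1 32
  t1: 32 36 6c e1
  t2: 4f 6c 7f e1
  t3: 4f e1 e1 6c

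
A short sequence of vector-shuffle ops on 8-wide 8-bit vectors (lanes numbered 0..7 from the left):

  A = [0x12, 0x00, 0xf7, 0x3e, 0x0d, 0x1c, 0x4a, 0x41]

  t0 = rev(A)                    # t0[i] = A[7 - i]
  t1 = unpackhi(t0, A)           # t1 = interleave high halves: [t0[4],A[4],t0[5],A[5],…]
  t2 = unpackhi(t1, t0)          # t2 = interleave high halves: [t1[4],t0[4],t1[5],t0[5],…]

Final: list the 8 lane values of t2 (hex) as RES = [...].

→ t0 |41|4a|1c|0d|3e|f7|00|12|
→ t1 |3e|0d|f7|1c|00|4a|12|41|
→ t2 |00|3e|4a|f7|12|00|41|12|

RES = [ 0x00  0x3e  0x4a  0xf7  0x12  0x00  0x41  0x12 ]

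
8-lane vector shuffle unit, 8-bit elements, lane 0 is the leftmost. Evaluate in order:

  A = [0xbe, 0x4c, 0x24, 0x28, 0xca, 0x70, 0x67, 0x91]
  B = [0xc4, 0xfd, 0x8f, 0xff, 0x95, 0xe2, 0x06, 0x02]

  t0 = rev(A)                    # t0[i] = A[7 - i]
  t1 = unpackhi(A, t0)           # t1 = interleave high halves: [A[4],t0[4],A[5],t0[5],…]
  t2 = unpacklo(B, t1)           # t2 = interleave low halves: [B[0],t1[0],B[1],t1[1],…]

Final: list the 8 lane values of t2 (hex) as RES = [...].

RES = [0xc4, 0xca, 0xfd, 0x28, 0x8f, 0x70, 0xff, 0x24]

  t0: 91 67 70 ca 28 24 4c be
  t1: ca 28 70 24 67 4c 91 be
  t2: c4 ca fd 28 8f 70 ff 24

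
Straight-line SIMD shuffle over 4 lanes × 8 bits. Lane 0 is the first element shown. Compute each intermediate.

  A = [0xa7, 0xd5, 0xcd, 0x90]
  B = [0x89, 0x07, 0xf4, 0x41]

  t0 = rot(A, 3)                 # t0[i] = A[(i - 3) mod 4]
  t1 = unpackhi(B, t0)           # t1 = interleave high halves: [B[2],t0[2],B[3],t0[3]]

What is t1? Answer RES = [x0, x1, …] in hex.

RES = [0xf4, 0x90, 0x41, 0xa7]

  t0: d5 cd 90 a7
  t1: f4 90 41 a7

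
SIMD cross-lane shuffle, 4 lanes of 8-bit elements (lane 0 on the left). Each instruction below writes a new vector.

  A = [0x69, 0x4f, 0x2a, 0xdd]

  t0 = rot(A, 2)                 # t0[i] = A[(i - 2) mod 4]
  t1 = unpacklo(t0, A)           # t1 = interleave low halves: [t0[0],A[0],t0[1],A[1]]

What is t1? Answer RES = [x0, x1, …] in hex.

RES = [ 0x2a  0x69  0xdd  0x4f ]

  t0: 2a dd 69 4f
  t1: 2a 69 dd 4f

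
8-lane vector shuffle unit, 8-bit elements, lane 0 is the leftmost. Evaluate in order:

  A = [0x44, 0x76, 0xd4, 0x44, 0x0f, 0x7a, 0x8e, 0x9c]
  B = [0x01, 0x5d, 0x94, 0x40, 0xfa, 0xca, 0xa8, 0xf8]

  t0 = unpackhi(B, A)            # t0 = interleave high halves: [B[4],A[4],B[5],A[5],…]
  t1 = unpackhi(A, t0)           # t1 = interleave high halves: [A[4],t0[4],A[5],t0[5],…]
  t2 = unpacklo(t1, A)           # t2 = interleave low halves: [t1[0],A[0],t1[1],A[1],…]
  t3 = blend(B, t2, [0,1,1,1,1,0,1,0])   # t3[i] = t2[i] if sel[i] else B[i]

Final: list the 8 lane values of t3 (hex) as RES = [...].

t0 = [0xfa, 0x0f, 0xca, 0x7a, 0xa8, 0x8e, 0xf8, 0x9c]
t1 = [0x0f, 0xa8, 0x7a, 0x8e, 0x8e, 0xf8, 0x9c, 0x9c]
t2 = [0x0f, 0x44, 0xa8, 0x76, 0x7a, 0xd4, 0x8e, 0x44]
t3 = [0x01, 0x44, 0xa8, 0x76, 0x7a, 0xca, 0x8e, 0xf8]

RES = [ 0x01  0x44  0xa8  0x76  0x7a  0xca  0x8e  0xf8 ]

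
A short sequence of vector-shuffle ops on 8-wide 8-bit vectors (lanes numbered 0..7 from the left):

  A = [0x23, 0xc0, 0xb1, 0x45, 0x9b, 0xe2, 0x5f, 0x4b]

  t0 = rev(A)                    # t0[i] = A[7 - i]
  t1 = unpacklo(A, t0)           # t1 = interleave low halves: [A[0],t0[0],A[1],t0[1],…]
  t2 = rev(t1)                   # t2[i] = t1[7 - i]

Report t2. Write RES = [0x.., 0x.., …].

RES = [0x9b, 0x45, 0xe2, 0xb1, 0x5f, 0xc0, 0x4b, 0x23]

t0 = [0x4b, 0x5f, 0xe2, 0x9b, 0x45, 0xb1, 0xc0, 0x23]
t1 = [0x23, 0x4b, 0xc0, 0x5f, 0xb1, 0xe2, 0x45, 0x9b]
t2 = [0x9b, 0x45, 0xe2, 0xb1, 0x5f, 0xc0, 0x4b, 0x23]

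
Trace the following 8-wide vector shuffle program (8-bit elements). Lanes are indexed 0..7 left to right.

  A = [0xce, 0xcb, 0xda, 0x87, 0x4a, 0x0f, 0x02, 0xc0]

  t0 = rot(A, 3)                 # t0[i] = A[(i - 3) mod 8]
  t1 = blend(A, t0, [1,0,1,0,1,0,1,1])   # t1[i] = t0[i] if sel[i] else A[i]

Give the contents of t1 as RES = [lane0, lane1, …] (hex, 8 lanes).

RES = [0x0f, 0xcb, 0xc0, 0x87, 0xcb, 0x0f, 0x87, 0x4a]

t0 = [0x0f, 0x02, 0xc0, 0xce, 0xcb, 0xda, 0x87, 0x4a]
t1 = [0x0f, 0xcb, 0xc0, 0x87, 0xcb, 0x0f, 0x87, 0x4a]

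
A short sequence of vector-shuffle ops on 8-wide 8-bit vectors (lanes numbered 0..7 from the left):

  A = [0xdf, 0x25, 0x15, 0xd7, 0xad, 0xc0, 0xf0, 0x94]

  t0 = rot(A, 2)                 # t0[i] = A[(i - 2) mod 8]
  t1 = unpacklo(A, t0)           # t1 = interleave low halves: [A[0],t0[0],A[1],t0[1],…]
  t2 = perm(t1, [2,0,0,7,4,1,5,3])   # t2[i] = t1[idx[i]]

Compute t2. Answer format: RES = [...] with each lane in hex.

RES = [ 0x25  0xdf  0xdf  0x25  0x15  0xf0  0xdf  0x94 ]

t0 = [0xf0, 0x94, 0xdf, 0x25, 0x15, 0xd7, 0xad, 0xc0]
t1 = [0xdf, 0xf0, 0x25, 0x94, 0x15, 0xdf, 0xd7, 0x25]
t2 = [0x25, 0xdf, 0xdf, 0x25, 0x15, 0xf0, 0xdf, 0x94]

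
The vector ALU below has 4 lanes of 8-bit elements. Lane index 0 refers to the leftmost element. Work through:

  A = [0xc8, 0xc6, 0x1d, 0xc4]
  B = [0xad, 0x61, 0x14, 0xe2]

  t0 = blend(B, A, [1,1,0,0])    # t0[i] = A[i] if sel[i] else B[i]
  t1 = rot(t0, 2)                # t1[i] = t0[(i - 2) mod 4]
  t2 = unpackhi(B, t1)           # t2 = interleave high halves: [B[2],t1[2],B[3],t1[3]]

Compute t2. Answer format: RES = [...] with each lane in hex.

→ t0 |c8|c6|14|e2|
→ t1 |14|e2|c8|c6|
→ t2 |14|c8|e2|c6|

RES = [0x14, 0xc8, 0xe2, 0xc6]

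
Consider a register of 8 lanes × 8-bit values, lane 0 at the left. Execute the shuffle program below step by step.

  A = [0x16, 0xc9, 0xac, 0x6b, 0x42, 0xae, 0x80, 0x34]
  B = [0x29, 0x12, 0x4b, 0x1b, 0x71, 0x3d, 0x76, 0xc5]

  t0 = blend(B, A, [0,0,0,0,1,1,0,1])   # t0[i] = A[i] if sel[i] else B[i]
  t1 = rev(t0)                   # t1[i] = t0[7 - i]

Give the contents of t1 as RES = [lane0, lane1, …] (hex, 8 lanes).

→ t0 |29|12|4b|1b|42|ae|76|34|
→ t1 |34|76|ae|42|1b|4b|12|29|

RES = [0x34, 0x76, 0xae, 0x42, 0x1b, 0x4b, 0x12, 0x29]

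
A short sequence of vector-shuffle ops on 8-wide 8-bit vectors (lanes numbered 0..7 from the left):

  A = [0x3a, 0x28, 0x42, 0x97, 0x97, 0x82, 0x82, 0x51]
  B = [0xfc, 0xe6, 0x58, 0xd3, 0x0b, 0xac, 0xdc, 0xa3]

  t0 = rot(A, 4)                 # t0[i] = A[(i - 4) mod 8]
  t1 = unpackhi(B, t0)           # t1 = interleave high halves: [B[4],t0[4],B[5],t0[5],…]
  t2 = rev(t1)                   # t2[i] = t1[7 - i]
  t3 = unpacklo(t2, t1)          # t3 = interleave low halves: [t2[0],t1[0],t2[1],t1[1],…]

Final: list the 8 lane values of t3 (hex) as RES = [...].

RES = [ 0x97  0x0b  0xa3  0x3a  0x42  0xac  0xdc  0x28 ]

→ t0 |97|82|82|51|3a|28|42|97|
→ t1 |0b|3a|ac|28|dc|42|a3|97|
→ t2 |97|a3|42|dc|28|ac|3a|0b|
→ t3 |97|0b|a3|3a|42|ac|dc|28|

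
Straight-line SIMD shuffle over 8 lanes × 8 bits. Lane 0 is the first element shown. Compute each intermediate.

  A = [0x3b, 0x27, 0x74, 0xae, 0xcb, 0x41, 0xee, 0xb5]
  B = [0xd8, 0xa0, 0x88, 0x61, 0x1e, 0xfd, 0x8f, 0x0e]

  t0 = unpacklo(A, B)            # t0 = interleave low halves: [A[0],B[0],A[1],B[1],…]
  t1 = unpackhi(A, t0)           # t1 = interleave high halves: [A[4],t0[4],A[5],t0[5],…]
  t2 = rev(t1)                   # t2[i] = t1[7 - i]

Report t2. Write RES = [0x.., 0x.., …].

  t0: 3b d8 27 a0 74 88 ae 61
  t1: cb 74 41 88 ee ae b5 61
  t2: 61 b5 ae ee 88 41 74 cb

RES = [0x61, 0xb5, 0xae, 0xee, 0x88, 0x41, 0x74, 0xcb]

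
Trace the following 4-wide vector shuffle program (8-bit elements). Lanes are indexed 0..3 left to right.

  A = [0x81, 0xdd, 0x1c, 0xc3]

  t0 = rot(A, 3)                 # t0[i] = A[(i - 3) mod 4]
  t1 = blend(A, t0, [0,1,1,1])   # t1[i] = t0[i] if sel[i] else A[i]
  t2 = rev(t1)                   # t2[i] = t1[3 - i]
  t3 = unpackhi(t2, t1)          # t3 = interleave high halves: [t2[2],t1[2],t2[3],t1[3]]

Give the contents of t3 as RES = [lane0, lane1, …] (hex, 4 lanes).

RES = [0x1c, 0xc3, 0x81, 0x81]

  t0: dd 1c c3 81
  t1: 81 1c c3 81
  t2: 81 c3 1c 81
  t3: 1c c3 81 81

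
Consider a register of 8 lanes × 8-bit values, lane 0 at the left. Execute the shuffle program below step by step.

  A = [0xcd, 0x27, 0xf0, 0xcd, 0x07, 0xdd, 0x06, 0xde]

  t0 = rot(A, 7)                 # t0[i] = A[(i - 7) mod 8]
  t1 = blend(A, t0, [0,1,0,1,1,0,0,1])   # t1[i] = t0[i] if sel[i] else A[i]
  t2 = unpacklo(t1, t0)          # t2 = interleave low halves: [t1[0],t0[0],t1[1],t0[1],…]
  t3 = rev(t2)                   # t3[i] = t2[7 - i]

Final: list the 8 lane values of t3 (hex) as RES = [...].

  t0: 27 f0 cd 07 dd 06 de cd
  t1: cd f0 f0 07 dd dd 06 cd
  t2: cd 27 f0 f0 f0 cd 07 07
  t3: 07 07 cd f0 f0 f0 27 cd

RES = [ 0x07  0x07  0xcd  0xf0  0xf0  0xf0  0x27  0xcd ]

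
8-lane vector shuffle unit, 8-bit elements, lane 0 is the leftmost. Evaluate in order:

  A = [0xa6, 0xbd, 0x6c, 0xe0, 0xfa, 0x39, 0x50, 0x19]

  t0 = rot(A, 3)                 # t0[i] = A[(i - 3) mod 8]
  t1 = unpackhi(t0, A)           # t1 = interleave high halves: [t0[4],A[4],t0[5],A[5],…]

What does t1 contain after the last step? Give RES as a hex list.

RES = [ 0xbd  0xfa  0x6c  0x39  0xe0  0x50  0xfa  0x19 ]

t0 = [0x39, 0x50, 0x19, 0xa6, 0xbd, 0x6c, 0xe0, 0xfa]
t1 = [0xbd, 0xfa, 0x6c, 0x39, 0xe0, 0x50, 0xfa, 0x19]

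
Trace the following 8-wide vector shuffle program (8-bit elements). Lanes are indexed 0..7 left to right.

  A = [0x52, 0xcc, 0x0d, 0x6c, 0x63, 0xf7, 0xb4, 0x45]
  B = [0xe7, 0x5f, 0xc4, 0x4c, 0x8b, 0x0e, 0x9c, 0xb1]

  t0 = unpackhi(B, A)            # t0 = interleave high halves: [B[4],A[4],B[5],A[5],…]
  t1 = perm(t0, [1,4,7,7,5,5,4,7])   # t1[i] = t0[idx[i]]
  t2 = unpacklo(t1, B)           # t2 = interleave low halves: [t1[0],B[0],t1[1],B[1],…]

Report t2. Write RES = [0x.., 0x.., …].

RES = [0x63, 0xe7, 0x9c, 0x5f, 0x45, 0xc4, 0x45, 0x4c]

→ t0 |8b|63|0e|f7|9c|b4|b1|45|
→ t1 |63|9c|45|45|b4|b4|9c|45|
→ t2 |63|e7|9c|5f|45|c4|45|4c|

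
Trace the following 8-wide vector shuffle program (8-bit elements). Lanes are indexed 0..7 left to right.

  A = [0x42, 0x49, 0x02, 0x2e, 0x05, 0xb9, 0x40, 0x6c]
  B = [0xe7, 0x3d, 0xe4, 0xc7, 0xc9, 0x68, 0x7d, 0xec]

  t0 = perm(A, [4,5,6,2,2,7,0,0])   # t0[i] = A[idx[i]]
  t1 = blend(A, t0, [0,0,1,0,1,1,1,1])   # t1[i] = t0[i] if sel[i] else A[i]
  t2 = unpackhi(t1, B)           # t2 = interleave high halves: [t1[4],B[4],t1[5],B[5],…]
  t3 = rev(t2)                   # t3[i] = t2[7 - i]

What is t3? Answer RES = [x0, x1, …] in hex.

  t0: 05 b9 40 02 02 6c 42 42
  t1: 42 49 40 2e 02 6c 42 42
  t2: 02 c9 6c 68 42 7d 42 ec
  t3: ec 42 7d 42 68 6c c9 02

RES = [ 0xec  0x42  0x7d  0x42  0x68  0x6c  0xc9  0x02 ]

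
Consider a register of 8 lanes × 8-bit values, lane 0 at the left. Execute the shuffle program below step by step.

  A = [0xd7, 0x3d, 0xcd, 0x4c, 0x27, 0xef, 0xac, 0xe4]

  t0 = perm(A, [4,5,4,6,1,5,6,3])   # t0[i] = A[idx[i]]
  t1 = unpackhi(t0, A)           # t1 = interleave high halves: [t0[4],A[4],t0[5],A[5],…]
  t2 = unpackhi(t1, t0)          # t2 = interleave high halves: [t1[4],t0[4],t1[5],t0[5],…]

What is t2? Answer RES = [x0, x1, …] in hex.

RES = [0xac, 0x3d, 0xac, 0xef, 0x4c, 0xac, 0xe4, 0x4c]

t0 = [0x27, 0xef, 0x27, 0xac, 0x3d, 0xef, 0xac, 0x4c]
t1 = [0x3d, 0x27, 0xef, 0xef, 0xac, 0xac, 0x4c, 0xe4]
t2 = [0xac, 0x3d, 0xac, 0xef, 0x4c, 0xac, 0xe4, 0x4c]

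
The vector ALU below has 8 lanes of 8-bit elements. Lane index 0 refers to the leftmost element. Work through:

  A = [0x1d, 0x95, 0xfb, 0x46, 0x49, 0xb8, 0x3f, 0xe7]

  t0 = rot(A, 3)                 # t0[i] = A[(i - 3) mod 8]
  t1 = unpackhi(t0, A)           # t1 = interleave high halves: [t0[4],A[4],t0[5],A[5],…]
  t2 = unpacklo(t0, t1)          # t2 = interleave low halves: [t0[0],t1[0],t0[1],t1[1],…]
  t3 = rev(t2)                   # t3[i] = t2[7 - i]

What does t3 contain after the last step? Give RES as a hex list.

  t0: b8 3f e7 1d 95 fb 46 49
  t1: 95 49 fb b8 46 3f 49 e7
  t2: b8 95 3f 49 e7 fb 1d b8
  t3: b8 1d fb e7 49 3f 95 b8

RES = [ 0xb8  0x1d  0xfb  0xe7  0x49  0x3f  0x95  0xb8 ]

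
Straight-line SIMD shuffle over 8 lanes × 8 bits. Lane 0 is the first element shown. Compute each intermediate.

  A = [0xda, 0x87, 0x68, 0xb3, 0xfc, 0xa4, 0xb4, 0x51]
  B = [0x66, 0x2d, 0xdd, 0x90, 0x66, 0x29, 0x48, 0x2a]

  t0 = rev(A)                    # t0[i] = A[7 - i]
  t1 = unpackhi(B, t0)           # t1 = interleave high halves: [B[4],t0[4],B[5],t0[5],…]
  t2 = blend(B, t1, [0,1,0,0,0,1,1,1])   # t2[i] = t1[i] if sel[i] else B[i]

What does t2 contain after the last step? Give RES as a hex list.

RES = [0x66, 0xb3, 0xdd, 0x90, 0x66, 0x87, 0x2a, 0xda]

  t0: 51 b4 a4 fc b3 68 87 da
  t1: 66 b3 29 68 48 87 2a da
  t2: 66 b3 dd 90 66 87 2a da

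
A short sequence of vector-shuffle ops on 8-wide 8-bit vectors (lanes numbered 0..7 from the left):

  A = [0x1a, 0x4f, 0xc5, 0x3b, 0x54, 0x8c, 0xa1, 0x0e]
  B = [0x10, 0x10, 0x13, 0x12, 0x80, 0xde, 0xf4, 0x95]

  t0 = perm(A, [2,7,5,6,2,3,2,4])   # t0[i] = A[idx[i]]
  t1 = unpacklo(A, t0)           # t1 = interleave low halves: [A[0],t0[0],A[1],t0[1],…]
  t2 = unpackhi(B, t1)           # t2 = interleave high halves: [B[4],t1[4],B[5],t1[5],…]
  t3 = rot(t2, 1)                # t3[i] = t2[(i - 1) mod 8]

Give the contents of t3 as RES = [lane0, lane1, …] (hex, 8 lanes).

RES = [0xa1, 0x80, 0xc5, 0xde, 0x8c, 0xf4, 0x3b, 0x95]

t0 = [0xc5, 0x0e, 0x8c, 0xa1, 0xc5, 0x3b, 0xc5, 0x54]
t1 = [0x1a, 0xc5, 0x4f, 0x0e, 0xc5, 0x8c, 0x3b, 0xa1]
t2 = [0x80, 0xc5, 0xde, 0x8c, 0xf4, 0x3b, 0x95, 0xa1]
t3 = [0xa1, 0x80, 0xc5, 0xde, 0x8c, 0xf4, 0x3b, 0x95]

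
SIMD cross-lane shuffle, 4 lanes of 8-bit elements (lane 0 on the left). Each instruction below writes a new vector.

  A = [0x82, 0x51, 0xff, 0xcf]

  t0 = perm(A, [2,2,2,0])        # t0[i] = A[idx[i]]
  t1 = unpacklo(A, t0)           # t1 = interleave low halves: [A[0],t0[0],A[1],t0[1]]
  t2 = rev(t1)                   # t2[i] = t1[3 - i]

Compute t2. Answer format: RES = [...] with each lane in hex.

→ t0 |ff|ff|ff|82|
→ t1 |82|ff|51|ff|
→ t2 |ff|51|ff|82|

RES = [ 0xff  0x51  0xff  0x82 ]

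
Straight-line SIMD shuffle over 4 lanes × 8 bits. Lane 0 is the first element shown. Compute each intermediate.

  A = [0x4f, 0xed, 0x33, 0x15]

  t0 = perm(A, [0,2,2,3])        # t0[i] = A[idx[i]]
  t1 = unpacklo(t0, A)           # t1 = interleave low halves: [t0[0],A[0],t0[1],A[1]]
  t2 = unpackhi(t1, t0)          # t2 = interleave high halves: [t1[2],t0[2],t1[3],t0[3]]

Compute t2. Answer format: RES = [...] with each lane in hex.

t0 = [0x4f, 0x33, 0x33, 0x15]
t1 = [0x4f, 0x4f, 0x33, 0xed]
t2 = [0x33, 0x33, 0xed, 0x15]

RES = [ 0x33  0x33  0xed  0x15 ]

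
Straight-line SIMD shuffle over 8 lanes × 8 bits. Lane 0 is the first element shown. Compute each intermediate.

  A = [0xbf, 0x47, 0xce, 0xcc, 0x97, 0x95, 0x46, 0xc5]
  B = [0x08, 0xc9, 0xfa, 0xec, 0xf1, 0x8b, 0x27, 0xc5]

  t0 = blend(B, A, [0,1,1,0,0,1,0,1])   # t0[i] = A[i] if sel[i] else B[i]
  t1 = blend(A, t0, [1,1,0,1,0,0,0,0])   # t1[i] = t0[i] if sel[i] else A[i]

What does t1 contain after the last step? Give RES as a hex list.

t0 = [0x08, 0x47, 0xce, 0xec, 0xf1, 0x95, 0x27, 0xc5]
t1 = [0x08, 0x47, 0xce, 0xec, 0x97, 0x95, 0x46, 0xc5]

RES = [ 0x08  0x47  0xce  0xec  0x97  0x95  0x46  0xc5 ]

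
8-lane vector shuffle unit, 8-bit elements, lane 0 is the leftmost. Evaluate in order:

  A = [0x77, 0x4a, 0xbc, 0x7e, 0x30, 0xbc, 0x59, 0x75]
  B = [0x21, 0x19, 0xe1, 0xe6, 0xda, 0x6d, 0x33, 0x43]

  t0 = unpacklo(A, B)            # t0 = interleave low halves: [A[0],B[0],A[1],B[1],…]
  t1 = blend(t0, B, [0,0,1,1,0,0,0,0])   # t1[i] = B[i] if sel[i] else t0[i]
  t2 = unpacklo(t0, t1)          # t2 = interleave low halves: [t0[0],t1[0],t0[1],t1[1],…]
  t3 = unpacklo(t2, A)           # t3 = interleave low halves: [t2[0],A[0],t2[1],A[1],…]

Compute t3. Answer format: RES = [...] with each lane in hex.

→ t0 |77|21|4a|19|bc|e1|7e|e6|
→ t1 |77|21|e1|e6|bc|e1|7e|e6|
→ t2 |77|77|21|21|4a|e1|19|e6|
→ t3 |77|77|77|4a|21|bc|21|7e|

RES = [0x77, 0x77, 0x77, 0x4a, 0x21, 0xbc, 0x21, 0x7e]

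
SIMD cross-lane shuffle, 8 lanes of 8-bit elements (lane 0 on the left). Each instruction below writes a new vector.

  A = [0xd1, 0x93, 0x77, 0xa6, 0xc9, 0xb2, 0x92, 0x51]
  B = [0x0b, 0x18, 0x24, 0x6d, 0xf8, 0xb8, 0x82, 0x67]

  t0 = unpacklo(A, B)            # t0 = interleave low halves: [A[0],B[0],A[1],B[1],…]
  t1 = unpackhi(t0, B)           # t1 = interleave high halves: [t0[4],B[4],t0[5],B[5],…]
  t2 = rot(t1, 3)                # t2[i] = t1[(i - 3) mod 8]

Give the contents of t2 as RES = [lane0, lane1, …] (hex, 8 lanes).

RES = [ 0x82  0x6d  0x67  0x77  0xf8  0x24  0xb8  0xa6 ]

  t0: d1 0b 93 18 77 24 a6 6d
  t1: 77 f8 24 b8 a6 82 6d 67
  t2: 82 6d 67 77 f8 24 b8 a6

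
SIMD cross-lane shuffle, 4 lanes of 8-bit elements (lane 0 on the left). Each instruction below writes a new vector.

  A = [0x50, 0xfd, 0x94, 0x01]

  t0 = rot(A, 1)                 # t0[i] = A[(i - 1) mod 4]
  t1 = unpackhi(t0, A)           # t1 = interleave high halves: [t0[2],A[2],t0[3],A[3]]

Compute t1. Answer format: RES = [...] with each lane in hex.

t0 = [0x01, 0x50, 0xfd, 0x94]
t1 = [0xfd, 0x94, 0x94, 0x01]

RES = [0xfd, 0x94, 0x94, 0x01]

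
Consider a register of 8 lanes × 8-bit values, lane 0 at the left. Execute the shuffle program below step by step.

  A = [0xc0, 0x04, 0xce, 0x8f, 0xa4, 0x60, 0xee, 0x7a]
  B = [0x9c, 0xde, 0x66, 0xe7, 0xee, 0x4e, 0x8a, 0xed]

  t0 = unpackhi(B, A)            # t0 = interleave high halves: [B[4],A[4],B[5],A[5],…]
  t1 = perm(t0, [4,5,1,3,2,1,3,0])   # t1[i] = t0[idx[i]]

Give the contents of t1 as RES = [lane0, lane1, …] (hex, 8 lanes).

RES = [ 0x8a  0xee  0xa4  0x60  0x4e  0xa4  0x60  0xee ]

t0 = [0xee, 0xa4, 0x4e, 0x60, 0x8a, 0xee, 0xed, 0x7a]
t1 = [0x8a, 0xee, 0xa4, 0x60, 0x4e, 0xa4, 0x60, 0xee]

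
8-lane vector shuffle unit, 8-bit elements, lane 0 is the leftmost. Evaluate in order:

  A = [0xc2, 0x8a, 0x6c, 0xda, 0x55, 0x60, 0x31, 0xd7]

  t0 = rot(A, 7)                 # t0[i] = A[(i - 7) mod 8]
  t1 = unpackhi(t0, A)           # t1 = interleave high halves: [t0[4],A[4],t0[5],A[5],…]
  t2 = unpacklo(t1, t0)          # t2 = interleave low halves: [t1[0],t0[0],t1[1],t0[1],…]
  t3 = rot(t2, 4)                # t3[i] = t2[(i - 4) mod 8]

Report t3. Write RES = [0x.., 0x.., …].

RES = [0x31, 0xda, 0x60, 0x55, 0x60, 0x8a, 0x55, 0x6c]

  t0: 8a 6c da 55 60 31 d7 c2
  t1: 60 55 31 60 d7 31 c2 d7
  t2: 60 8a 55 6c 31 da 60 55
  t3: 31 da 60 55 60 8a 55 6c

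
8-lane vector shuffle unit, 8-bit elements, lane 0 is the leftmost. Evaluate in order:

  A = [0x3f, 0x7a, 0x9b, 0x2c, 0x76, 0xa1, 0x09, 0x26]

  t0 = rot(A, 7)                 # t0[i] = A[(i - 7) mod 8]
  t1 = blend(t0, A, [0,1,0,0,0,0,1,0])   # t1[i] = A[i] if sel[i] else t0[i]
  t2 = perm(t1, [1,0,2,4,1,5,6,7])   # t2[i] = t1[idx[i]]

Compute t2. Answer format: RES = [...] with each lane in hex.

RES = [ 0x7a  0x7a  0x2c  0xa1  0x7a  0x09  0x09  0x3f ]

t0 = [0x7a, 0x9b, 0x2c, 0x76, 0xa1, 0x09, 0x26, 0x3f]
t1 = [0x7a, 0x7a, 0x2c, 0x76, 0xa1, 0x09, 0x09, 0x3f]
t2 = [0x7a, 0x7a, 0x2c, 0xa1, 0x7a, 0x09, 0x09, 0x3f]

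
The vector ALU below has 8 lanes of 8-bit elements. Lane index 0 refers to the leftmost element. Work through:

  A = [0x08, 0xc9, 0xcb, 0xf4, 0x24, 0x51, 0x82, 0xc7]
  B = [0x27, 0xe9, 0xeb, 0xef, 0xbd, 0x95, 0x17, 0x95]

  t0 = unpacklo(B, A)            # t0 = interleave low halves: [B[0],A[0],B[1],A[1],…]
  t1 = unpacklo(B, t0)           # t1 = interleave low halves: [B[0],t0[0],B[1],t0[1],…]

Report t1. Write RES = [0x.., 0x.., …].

RES = [ 0x27  0x27  0xe9  0x08  0xeb  0xe9  0xef  0xc9 ]

  t0: 27 08 e9 c9 eb cb ef f4
  t1: 27 27 e9 08 eb e9 ef c9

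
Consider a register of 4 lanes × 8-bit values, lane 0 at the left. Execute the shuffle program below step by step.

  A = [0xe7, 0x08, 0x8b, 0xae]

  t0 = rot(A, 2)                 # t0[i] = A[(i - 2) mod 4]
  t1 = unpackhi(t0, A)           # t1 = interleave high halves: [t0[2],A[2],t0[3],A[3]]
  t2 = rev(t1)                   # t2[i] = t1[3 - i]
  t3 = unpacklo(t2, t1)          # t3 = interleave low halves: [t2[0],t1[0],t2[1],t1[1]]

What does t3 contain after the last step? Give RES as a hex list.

RES = [ 0xae  0xe7  0x08  0x8b ]

t0 = [0x8b, 0xae, 0xe7, 0x08]
t1 = [0xe7, 0x8b, 0x08, 0xae]
t2 = [0xae, 0x08, 0x8b, 0xe7]
t3 = [0xae, 0xe7, 0x08, 0x8b]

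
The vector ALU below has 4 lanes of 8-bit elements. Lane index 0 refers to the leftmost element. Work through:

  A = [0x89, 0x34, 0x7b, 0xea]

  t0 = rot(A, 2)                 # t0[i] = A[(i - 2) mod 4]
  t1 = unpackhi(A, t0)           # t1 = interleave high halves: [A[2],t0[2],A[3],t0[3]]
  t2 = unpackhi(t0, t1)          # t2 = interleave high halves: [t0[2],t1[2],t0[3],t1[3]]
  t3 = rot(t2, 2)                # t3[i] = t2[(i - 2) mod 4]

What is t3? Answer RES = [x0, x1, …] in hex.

RES = [0x34, 0x34, 0x89, 0xea]

  t0: 7b ea 89 34
  t1: 7b 89 ea 34
  t2: 89 ea 34 34
  t3: 34 34 89 ea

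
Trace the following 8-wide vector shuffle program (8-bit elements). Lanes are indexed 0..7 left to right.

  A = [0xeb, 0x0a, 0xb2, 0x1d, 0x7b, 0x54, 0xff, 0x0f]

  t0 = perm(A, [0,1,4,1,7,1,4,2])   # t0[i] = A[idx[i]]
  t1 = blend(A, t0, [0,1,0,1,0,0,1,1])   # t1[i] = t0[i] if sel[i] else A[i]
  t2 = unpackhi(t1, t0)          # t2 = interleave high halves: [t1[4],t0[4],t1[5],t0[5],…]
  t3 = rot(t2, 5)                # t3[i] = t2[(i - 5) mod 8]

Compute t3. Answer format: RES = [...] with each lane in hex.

RES = [ 0x0a  0x7b  0x7b  0xb2  0xb2  0x7b  0x0f  0x54 ]

t0 = [0xeb, 0x0a, 0x7b, 0x0a, 0x0f, 0x0a, 0x7b, 0xb2]
t1 = [0xeb, 0x0a, 0xb2, 0x0a, 0x7b, 0x54, 0x7b, 0xb2]
t2 = [0x7b, 0x0f, 0x54, 0x0a, 0x7b, 0x7b, 0xb2, 0xb2]
t3 = [0x0a, 0x7b, 0x7b, 0xb2, 0xb2, 0x7b, 0x0f, 0x54]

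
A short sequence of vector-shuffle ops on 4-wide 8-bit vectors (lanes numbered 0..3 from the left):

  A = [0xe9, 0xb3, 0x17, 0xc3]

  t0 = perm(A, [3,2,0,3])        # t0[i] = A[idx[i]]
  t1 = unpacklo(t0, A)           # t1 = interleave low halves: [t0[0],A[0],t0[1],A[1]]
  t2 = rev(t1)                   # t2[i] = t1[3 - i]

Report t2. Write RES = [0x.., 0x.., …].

  t0: c3 17 e9 c3
  t1: c3 e9 17 b3
  t2: b3 17 e9 c3

RES = [0xb3, 0x17, 0xe9, 0xc3]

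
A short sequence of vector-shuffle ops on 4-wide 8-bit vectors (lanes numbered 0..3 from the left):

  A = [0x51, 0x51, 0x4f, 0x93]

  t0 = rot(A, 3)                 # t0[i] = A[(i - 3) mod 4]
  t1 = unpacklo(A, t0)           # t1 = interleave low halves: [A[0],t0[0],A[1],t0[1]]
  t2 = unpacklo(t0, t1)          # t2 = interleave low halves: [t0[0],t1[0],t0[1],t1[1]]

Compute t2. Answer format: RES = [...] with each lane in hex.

RES = [ 0x51  0x51  0x4f  0x51 ]

  t0: 51 4f 93 51
  t1: 51 51 51 4f
  t2: 51 51 4f 51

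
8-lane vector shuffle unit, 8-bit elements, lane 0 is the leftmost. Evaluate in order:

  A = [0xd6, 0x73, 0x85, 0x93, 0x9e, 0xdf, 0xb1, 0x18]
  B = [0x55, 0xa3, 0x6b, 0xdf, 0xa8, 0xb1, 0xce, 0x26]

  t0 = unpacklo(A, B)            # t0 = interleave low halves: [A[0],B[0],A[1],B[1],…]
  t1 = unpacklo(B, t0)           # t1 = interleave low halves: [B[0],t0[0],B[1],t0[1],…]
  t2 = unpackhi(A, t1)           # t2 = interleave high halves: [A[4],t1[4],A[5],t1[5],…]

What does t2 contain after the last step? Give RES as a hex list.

t0 = [0xd6, 0x55, 0x73, 0xa3, 0x85, 0x6b, 0x93, 0xdf]
t1 = [0x55, 0xd6, 0xa3, 0x55, 0x6b, 0x73, 0xdf, 0xa3]
t2 = [0x9e, 0x6b, 0xdf, 0x73, 0xb1, 0xdf, 0x18, 0xa3]

RES = [0x9e, 0x6b, 0xdf, 0x73, 0xb1, 0xdf, 0x18, 0xa3]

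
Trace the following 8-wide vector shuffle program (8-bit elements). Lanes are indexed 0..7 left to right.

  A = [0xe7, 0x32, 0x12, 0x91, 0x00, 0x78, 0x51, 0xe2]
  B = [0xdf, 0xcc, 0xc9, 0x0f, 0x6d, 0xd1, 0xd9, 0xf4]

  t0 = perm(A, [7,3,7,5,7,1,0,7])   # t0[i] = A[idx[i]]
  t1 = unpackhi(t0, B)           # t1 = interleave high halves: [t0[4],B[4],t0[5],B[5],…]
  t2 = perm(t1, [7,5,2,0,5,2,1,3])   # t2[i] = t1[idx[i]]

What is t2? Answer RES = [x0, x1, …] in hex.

RES = [ 0xf4  0xd9  0x32  0xe2  0xd9  0x32  0x6d  0xd1 ]

t0 = [0xe2, 0x91, 0xe2, 0x78, 0xe2, 0x32, 0xe7, 0xe2]
t1 = [0xe2, 0x6d, 0x32, 0xd1, 0xe7, 0xd9, 0xe2, 0xf4]
t2 = [0xf4, 0xd9, 0x32, 0xe2, 0xd9, 0x32, 0x6d, 0xd1]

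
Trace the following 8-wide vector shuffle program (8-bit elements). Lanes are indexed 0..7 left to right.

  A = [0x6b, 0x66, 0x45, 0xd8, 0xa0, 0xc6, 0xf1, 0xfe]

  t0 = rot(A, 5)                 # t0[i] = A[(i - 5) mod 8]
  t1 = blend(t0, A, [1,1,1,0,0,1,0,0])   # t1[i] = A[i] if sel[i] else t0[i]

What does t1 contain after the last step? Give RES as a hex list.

RES = [0x6b, 0x66, 0x45, 0xf1, 0xfe, 0xc6, 0x66, 0x45]

→ t0 |d8|a0|c6|f1|fe|6b|66|45|
→ t1 |6b|66|45|f1|fe|c6|66|45|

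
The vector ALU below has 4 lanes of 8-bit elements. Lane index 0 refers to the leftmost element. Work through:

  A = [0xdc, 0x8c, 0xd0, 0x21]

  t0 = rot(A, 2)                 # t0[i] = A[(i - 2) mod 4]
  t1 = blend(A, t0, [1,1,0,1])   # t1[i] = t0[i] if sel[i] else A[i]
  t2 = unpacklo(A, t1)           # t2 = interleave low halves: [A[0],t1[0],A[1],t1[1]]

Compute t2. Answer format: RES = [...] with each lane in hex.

t0 = [0xd0, 0x21, 0xdc, 0x8c]
t1 = [0xd0, 0x21, 0xd0, 0x8c]
t2 = [0xdc, 0xd0, 0x8c, 0x21]

RES = [0xdc, 0xd0, 0x8c, 0x21]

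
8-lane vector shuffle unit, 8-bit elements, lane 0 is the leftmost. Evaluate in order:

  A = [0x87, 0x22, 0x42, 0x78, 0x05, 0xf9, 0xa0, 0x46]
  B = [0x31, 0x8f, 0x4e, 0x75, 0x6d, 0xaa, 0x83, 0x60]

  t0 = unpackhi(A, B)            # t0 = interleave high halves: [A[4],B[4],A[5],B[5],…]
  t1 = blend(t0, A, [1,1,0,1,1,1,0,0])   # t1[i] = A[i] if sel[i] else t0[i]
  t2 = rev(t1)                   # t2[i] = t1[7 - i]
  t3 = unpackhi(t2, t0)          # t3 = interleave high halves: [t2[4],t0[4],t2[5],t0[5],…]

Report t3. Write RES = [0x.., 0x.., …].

RES = [0x78, 0xa0, 0xf9, 0x83, 0x22, 0x46, 0x87, 0x60]

  t0: 05 6d f9 aa a0 83 46 60
  t1: 87 22 f9 78 05 f9 46 60
  t2: 60 46 f9 05 78 f9 22 87
  t3: 78 a0 f9 83 22 46 87 60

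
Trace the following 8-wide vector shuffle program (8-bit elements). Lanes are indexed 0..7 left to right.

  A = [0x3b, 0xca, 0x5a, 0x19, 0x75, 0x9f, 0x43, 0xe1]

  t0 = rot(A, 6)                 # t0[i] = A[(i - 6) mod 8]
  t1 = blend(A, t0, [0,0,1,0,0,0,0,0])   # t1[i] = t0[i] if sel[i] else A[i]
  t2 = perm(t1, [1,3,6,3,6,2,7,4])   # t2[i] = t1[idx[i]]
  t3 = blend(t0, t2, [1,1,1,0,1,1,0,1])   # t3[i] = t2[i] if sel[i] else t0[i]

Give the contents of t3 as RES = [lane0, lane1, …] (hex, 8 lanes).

RES = [ 0xca  0x19  0x43  0x9f  0x43  0x75  0x3b  0x75 ]

t0 = [0x5a, 0x19, 0x75, 0x9f, 0x43, 0xe1, 0x3b, 0xca]
t1 = [0x3b, 0xca, 0x75, 0x19, 0x75, 0x9f, 0x43, 0xe1]
t2 = [0xca, 0x19, 0x43, 0x19, 0x43, 0x75, 0xe1, 0x75]
t3 = [0xca, 0x19, 0x43, 0x9f, 0x43, 0x75, 0x3b, 0x75]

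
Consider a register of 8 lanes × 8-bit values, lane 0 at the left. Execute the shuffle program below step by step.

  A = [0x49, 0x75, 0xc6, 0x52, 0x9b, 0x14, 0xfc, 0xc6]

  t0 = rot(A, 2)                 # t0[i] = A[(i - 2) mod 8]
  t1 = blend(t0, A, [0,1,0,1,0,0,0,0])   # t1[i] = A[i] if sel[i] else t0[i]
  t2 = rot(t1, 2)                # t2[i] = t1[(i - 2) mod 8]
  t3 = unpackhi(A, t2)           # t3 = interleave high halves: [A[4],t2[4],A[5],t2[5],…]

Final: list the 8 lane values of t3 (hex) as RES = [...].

RES = [0x9b, 0x49, 0x14, 0x52, 0xfc, 0xc6, 0xc6, 0x52]

  t0: fc c6 49 75 c6 52 9b 14
  t1: fc 75 49 52 c6 52 9b 14
  t2: 9b 14 fc 75 49 52 c6 52
  t3: 9b 49 14 52 fc c6 c6 52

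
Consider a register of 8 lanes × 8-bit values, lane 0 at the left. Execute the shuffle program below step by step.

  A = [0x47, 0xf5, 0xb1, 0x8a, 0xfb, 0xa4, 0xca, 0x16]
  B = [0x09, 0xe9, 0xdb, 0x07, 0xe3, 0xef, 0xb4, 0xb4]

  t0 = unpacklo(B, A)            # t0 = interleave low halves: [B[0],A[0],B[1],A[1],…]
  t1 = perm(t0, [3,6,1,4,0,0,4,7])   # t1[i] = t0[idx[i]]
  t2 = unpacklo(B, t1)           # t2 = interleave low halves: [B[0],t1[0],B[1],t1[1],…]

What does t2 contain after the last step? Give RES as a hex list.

RES = [0x09, 0xf5, 0xe9, 0x07, 0xdb, 0x47, 0x07, 0xdb]

t0 = [0x09, 0x47, 0xe9, 0xf5, 0xdb, 0xb1, 0x07, 0x8a]
t1 = [0xf5, 0x07, 0x47, 0xdb, 0x09, 0x09, 0xdb, 0x8a]
t2 = [0x09, 0xf5, 0xe9, 0x07, 0xdb, 0x47, 0x07, 0xdb]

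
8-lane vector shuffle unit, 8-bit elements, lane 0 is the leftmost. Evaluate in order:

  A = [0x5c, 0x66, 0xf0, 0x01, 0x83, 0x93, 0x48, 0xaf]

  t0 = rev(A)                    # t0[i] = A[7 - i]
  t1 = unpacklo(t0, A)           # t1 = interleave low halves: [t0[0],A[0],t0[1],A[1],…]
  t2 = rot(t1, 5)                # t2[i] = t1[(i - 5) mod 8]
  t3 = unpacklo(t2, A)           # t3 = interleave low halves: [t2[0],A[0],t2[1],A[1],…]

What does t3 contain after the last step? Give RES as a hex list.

RES = [0x66, 0x5c, 0x93, 0x66, 0xf0, 0xf0, 0x83, 0x01]

t0 = [0xaf, 0x48, 0x93, 0x83, 0x01, 0xf0, 0x66, 0x5c]
t1 = [0xaf, 0x5c, 0x48, 0x66, 0x93, 0xf0, 0x83, 0x01]
t2 = [0x66, 0x93, 0xf0, 0x83, 0x01, 0xaf, 0x5c, 0x48]
t3 = [0x66, 0x5c, 0x93, 0x66, 0xf0, 0xf0, 0x83, 0x01]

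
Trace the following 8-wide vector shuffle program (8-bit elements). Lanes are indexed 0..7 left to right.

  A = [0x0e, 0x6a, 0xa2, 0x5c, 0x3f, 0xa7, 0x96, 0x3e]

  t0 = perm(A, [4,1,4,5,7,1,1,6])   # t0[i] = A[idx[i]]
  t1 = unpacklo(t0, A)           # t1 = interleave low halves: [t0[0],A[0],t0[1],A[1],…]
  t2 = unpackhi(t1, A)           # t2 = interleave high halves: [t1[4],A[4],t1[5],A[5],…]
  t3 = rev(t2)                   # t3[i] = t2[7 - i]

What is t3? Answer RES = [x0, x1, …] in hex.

→ t0 |3f|6a|3f|a7|3e|6a|6a|96|
→ t1 |3f|0e|6a|6a|3f|a2|a7|5c|
→ t2 |3f|3f|a2|a7|a7|96|5c|3e|
→ t3 |3e|5c|96|a7|a7|a2|3f|3f|

RES = [0x3e, 0x5c, 0x96, 0xa7, 0xa7, 0xa2, 0x3f, 0x3f]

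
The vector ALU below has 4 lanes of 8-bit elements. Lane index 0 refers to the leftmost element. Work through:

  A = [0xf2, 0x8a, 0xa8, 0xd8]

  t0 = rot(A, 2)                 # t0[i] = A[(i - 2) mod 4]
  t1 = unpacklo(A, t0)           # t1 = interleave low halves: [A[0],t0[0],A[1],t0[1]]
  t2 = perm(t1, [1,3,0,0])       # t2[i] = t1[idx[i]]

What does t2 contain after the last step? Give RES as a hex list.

RES = [ 0xa8  0xd8  0xf2  0xf2 ]

  t0: a8 d8 f2 8a
  t1: f2 a8 8a d8
  t2: a8 d8 f2 f2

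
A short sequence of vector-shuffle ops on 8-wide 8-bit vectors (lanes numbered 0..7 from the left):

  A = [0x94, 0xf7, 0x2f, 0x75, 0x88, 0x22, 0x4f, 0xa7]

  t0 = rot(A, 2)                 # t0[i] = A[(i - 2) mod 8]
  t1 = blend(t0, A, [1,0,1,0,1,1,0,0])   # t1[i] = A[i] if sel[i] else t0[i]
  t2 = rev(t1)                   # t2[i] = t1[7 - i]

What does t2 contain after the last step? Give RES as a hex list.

t0 = [0x4f, 0xa7, 0x94, 0xf7, 0x2f, 0x75, 0x88, 0x22]
t1 = [0x94, 0xa7, 0x2f, 0xf7, 0x88, 0x22, 0x88, 0x22]
t2 = [0x22, 0x88, 0x22, 0x88, 0xf7, 0x2f, 0xa7, 0x94]

RES = [ 0x22  0x88  0x22  0x88  0xf7  0x2f  0xa7  0x94 ]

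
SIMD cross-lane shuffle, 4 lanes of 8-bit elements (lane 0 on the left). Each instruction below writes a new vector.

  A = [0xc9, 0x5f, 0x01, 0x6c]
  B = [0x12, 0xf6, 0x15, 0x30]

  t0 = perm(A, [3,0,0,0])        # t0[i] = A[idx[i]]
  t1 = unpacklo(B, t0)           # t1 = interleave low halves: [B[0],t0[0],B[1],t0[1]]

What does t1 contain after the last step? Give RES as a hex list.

RES = [0x12, 0x6c, 0xf6, 0xc9]

t0 = [0x6c, 0xc9, 0xc9, 0xc9]
t1 = [0x12, 0x6c, 0xf6, 0xc9]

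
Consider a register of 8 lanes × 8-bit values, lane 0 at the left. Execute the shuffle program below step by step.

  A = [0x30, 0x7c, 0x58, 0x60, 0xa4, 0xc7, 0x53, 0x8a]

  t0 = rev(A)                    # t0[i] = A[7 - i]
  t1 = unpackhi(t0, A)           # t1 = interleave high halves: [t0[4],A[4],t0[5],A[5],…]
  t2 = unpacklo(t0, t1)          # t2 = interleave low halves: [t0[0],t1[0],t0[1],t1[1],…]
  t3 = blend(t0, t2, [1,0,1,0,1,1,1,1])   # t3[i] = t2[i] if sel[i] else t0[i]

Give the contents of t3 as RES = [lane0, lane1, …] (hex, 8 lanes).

  t0: 8a 53 c7 a4 60 58 7c 30
  t1: 60 a4 58 c7 7c 53 30 8a
  t2: 8a 60 53 a4 c7 58 a4 c7
  t3: 8a 53 53 a4 c7 58 a4 c7

RES = [0x8a, 0x53, 0x53, 0xa4, 0xc7, 0x58, 0xa4, 0xc7]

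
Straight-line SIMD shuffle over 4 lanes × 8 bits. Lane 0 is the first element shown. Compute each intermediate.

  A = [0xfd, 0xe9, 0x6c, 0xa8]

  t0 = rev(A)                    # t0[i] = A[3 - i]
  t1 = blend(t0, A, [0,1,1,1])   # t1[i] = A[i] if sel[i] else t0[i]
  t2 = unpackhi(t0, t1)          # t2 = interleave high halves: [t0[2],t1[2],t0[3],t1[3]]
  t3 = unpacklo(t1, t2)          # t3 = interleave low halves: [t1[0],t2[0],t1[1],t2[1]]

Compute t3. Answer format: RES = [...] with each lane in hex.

RES = [0xa8, 0xe9, 0xe9, 0x6c]

  t0: a8 6c e9 fd
  t1: a8 e9 6c a8
  t2: e9 6c fd a8
  t3: a8 e9 e9 6c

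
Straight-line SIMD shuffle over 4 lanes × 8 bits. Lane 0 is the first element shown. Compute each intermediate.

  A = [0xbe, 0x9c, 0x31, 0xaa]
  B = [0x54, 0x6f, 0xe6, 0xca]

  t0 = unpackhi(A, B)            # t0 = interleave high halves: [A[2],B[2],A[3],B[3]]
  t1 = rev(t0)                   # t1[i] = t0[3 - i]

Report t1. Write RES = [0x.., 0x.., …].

  t0: 31 e6 aa ca
  t1: ca aa e6 31

RES = [ 0xca  0xaa  0xe6  0x31 ]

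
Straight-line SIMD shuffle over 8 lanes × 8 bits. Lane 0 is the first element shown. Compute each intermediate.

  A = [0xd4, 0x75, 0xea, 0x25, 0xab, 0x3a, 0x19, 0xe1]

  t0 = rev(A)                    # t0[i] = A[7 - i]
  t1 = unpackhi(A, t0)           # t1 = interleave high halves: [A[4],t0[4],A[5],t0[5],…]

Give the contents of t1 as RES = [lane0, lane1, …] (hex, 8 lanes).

RES = [ 0xab  0x25  0x3a  0xea  0x19  0x75  0xe1  0xd4 ]

  t0: e1 19 3a ab 25 ea 75 d4
  t1: ab 25 3a ea 19 75 e1 d4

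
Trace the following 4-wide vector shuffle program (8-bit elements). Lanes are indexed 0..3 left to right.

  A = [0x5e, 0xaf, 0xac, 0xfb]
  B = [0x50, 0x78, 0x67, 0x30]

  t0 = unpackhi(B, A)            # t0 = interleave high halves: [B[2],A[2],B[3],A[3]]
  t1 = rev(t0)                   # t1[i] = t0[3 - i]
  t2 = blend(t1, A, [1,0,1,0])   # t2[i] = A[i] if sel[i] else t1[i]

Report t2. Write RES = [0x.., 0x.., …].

t0 = [0x67, 0xac, 0x30, 0xfb]
t1 = [0xfb, 0x30, 0xac, 0x67]
t2 = [0x5e, 0x30, 0xac, 0x67]

RES = [0x5e, 0x30, 0xac, 0x67]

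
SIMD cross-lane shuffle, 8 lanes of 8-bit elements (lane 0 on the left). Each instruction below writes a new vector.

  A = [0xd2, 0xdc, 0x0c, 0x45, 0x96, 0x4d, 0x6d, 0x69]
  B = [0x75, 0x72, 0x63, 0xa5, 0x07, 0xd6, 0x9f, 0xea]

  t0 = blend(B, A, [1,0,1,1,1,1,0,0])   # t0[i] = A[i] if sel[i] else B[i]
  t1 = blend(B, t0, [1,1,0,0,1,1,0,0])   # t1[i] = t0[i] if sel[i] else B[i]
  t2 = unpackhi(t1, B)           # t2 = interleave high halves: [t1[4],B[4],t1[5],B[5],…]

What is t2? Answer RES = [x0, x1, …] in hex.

RES = [0x96, 0x07, 0x4d, 0xd6, 0x9f, 0x9f, 0xea, 0xea]

→ t0 |d2|72|0c|45|96|4d|9f|ea|
→ t1 |d2|72|63|a5|96|4d|9f|ea|
→ t2 |96|07|4d|d6|9f|9f|ea|ea|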